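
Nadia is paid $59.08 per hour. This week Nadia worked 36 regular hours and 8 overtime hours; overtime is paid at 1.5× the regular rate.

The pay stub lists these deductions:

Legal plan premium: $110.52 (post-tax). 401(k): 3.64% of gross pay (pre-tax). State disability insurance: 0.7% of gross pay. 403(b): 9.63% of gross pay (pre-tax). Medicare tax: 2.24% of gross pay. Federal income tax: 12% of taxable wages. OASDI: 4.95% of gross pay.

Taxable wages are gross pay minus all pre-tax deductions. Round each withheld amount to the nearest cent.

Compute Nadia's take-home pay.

$1,830.13

Regular pay: 36 × $59.08 = $2,126.88
Overtime pay: 8 × $59.08 × 1.5 = $708.96
Gross pay = $2,126.88 + $708.96 = $2,835.84
403(b): $2,835.84 × 0.0963 = $273.09
401(k): $2,835.84 × 0.0364 = $103.22
Pre-tax total = $273.09 + $103.22 = $376.31
Taxable wages = $2,835.84 − $376.31 = $2,459.53
Federal income tax: $2,459.53 × 0.12 = $295.14
State disability insurance: $2,835.84 × 0.007 = $19.85
OASDI: $2,835.84 × 0.0495 = $140.37
Medicare tax: $2,835.84 × 0.0224 = $63.52
Legal plan premium: $110.52
Total deductions = $273.09 + $103.22 + $295.14 + $19.85 + $140.37 + $63.52 + $110.52 = $1,005.71
Net pay = $2,835.84 − $1,005.71 = $1,830.13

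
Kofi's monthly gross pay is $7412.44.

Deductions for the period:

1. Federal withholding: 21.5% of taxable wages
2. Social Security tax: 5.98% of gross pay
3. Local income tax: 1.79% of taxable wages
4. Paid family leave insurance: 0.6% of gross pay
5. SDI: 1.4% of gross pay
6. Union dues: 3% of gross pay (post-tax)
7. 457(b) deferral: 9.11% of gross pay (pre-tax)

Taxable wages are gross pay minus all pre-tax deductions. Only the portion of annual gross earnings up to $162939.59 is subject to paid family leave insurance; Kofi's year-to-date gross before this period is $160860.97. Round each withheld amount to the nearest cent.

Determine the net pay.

457(b) deferral: $7412.44 × 0.0911 = $675.27
Taxable wages = $7412.44 − $675.27 = $6737.17
Local income tax: $6737.17 × 0.0179 = $120.60
Federal withholding: $6737.17 × 0.215 = $1448.49
Social Security tax: $7412.44 × 0.0598 = $443.26
Paid family leave insurance: only $162939.59 − $160860.97 = $2078.62 of this check is subject → $2078.62 × 0.006 = $12.47
SDI: $7412.44 × 0.014 = $103.77
Union dues: $7412.44 × 0.03 = $222.37
Total deductions = $675.27 + $120.60 + $1448.49 + $443.26 + $12.47 + $103.77 + $222.37 = $3026.23
Net pay = $7412.44 − $3026.23 = $4386.21

$4386.21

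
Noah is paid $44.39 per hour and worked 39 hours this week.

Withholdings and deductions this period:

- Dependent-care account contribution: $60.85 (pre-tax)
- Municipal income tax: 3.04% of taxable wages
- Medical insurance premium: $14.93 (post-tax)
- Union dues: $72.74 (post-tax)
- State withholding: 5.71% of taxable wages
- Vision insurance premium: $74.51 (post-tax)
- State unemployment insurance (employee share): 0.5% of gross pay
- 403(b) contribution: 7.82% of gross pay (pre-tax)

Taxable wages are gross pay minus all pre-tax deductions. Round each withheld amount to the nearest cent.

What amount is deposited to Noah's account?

$1,229.83

Gross pay: 39 × $44.39 = $1,731.21
403(b) contribution: $1,731.21 × 0.0782 = $135.38
Dependent-care account contribution: $60.85
Pre-tax total = $135.38 + $60.85 = $196.23
Taxable wages = $1,731.21 − $196.23 = $1,534.98
State withholding: $1,534.98 × 0.0571 = $87.65
Municipal income tax: $1,534.98 × 0.0304 = $46.66
State unemployment insurance (employee share): $1,731.21 × 0.005 = $8.66
Union dues: $72.74
Vision insurance premium: $74.51
Medical insurance premium: $14.93
Total deductions = $135.38 + $60.85 + $87.65 + $46.66 + $8.66 + $72.74 + $74.51 + $14.93 = $501.38
Net pay = $1,731.21 − $501.38 = $1,229.83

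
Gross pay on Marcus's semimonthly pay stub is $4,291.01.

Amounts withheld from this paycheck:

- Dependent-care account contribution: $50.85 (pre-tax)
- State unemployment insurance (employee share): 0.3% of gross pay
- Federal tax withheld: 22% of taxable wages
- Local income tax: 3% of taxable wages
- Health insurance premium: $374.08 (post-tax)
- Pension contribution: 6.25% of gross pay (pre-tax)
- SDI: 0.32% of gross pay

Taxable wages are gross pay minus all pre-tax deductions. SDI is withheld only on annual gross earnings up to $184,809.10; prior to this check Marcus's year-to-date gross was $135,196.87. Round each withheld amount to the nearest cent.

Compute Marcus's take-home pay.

$2,578.30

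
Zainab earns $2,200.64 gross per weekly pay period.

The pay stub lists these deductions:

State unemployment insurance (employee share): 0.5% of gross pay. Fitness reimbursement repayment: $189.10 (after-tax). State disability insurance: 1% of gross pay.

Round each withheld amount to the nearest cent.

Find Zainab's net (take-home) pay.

State unemployment insurance (employee share): $2,200.64 × 0.005 = $11.00
State disability insurance: $2,200.64 × 0.01 = $22.01
Fitness reimbursement repayment: $189.10
Total deductions = $11.00 + $22.01 + $189.10 = $222.11
Net pay = $2,200.64 − $222.11 = $1,978.53

$1,978.53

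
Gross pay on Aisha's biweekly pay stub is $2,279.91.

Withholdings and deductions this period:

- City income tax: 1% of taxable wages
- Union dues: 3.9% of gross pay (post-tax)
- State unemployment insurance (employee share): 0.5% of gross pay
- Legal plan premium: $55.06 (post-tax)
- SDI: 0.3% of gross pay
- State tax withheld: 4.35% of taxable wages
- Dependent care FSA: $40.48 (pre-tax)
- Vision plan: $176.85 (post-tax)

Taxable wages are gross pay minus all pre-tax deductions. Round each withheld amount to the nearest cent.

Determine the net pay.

Dependent care FSA: $40.48
Taxable wages = $2,279.91 − $40.48 = $2,239.43
State tax withheld: $2,239.43 × 0.0435 = $97.42
City income tax: $2,239.43 × 0.01 = $22.39
SDI: $2,279.91 × 0.003 = $6.84
State unemployment insurance (employee share): $2,279.91 × 0.005 = $11.40
Vision plan: $176.85
Union dues: $2,279.91 × 0.039 = $88.92
Legal plan premium: $55.06
Total deductions = $40.48 + $97.42 + $22.39 + $6.84 + $11.40 + $176.85 + $88.92 + $55.06 = $499.36
Net pay = $2,279.91 − $499.36 = $1,780.55

$1,780.55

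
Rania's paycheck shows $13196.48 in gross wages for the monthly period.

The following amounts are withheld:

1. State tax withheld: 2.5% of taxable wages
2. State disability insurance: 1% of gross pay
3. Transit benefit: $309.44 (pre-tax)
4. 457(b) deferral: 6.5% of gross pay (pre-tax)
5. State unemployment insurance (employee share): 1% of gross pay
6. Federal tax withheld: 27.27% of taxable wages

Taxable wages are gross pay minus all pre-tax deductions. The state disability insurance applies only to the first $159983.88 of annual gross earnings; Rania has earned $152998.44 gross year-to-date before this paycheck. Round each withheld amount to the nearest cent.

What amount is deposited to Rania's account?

$8246.35

Transit benefit: $309.44
457(b) deferral: $13196.48 × 0.065 = $857.77
Pre-tax total = $309.44 + $857.77 = $1167.21
Taxable wages = $13196.48 − $1167.21 = $12029.27
State tax withheld: $12029.27 × 0.025 = $300.73
Federal tax withheld: $12029.27 × 0.2727 = $3280.38
State disability insurance: only $159983.88 − $152998.44 = $6985.44 of this check is subject → $6985.44 × 0.01 = $69.85
State unemployment insurance (employee share): $13196.48 × 0.01 = $131.96
Total deductions = $309.44 + $857.77 + $300.73 + $3280.38 + $69.85 + $131.96 = $4950.13
Net pay = $13196.48 − $4950.13 = $8246.35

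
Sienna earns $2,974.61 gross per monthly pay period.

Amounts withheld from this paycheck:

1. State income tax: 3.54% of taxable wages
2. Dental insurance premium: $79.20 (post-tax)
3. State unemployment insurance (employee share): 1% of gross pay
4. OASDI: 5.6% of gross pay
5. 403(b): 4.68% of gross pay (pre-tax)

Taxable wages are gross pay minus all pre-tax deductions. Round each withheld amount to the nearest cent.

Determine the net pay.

$2,459.50

403(b): $2,974.61 × 0.0468 = $139.21
Taxable wages = $2,974.61 − $139.21 = $2,835.40
State income tax: $2,835.40 × 0.0354 = $100.37
OASDI: $2,974.61 × 0.056 = $166.58
State unemployment insurance (employee share): $2,974.61 × 0.01 = $29.75
Dental insurance premium: $79.20
Total deductions = $139.21 + $100.37 + $166.58 + $29.75 + $79.20 = $515.11
Net pay = $2,974.61 − $515.11 = $2,459.50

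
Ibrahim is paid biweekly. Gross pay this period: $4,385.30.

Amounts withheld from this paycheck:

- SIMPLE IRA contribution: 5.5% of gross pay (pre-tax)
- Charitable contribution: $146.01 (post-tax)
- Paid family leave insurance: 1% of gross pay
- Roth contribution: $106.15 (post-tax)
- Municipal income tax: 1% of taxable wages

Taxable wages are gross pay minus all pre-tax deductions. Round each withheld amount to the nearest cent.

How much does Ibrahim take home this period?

$3,806.66

SIMPLE IRA contribution: $4,385.30 × 0.055 = $241.19
Taxable wages = $4,385.30 − $241.19 = $4,144.11
Municipal income tax: $4,144.11 × 0.01 = $41.44
Paid family leave insurance: $4,385.30 × 0.01 = $43.85
Charitable contribution: $146.01
Roth contribution: $106.15
Total deductions = $241.19 + $41.44 + $43.85 + $146.01 + $106.15 = $578.64
Net pay = $4,385.30 − $578.64 = $3,806.66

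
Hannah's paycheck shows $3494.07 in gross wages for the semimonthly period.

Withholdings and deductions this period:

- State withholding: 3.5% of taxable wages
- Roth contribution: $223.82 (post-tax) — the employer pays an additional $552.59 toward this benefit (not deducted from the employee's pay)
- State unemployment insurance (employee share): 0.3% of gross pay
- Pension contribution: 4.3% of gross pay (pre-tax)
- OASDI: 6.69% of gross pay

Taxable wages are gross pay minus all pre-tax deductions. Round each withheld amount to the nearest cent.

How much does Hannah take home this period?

Pension contribution: $3494.07 × 0.043 = $150.25
Taxable wages = $3494.07 − $150.25 = $3343.82
State withholding: $3343.82 × 0.035 = $117.03
State unemployment insurance (employee share): $3494.07 × 0.003 = $10.48
OASDI: $3494.07 × 0.0669 = $233.75
Roth contribution: $223.82
(Employer's $552.59 toward Roth contribution is not withheld from the employee.)
Total deductions = $150.25 + $117.03 + $10.48 + $233.75 + $223.82 = $735.33
Net pay = $3494.07 − $735.33 = $2758.74

$2758.74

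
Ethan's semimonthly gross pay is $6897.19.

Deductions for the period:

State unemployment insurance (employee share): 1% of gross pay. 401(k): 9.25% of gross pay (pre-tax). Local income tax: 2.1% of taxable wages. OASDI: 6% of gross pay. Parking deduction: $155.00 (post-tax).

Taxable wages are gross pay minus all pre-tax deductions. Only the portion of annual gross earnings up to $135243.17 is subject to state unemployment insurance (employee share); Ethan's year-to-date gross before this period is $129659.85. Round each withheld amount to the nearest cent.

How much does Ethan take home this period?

$5503.10

401(k): $6897.19 × 0.0925 = $637.99
Taxable wages = $6897.19 − $637.99 = $6259.20
Local income tax: $6259.20 × 0.021 = $131.44
State unemployment insurance (employee share): only $135243.17 − $129659.85 = $5583.32 of this check is subject → $5583.32 × 0.01 = $55.83
OASDI: $6897.19 × 0.06 = $413.83
Parking deduction: $155.00
Total deductions = $637.99 + $131.44 + $55.83 + $413.83 + $155.00 = $1394.09
Net pay = $6897.19 − $1394.09 = $5503.10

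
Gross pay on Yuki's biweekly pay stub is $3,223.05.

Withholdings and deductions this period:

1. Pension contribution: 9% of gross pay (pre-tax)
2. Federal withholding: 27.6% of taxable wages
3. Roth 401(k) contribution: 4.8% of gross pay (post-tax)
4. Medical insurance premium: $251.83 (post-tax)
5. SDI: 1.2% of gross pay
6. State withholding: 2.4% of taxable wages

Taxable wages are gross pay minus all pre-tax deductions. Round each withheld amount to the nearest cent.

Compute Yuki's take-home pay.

Pension contribution: $3,223.05 × 0.09 = $290.07
Taxable wages = $3,223.05 − $290.07 = $2,932.98
Federal withholding: $2,932.98 × 0.276 = $809.50
State withholding: $2,932.98 × 0.024 = $70.39
SDI: $3,223.05 × 0.012 = $38.68
Roth 401(k) contribution: $3,223.05 × 0.048 = $154.71
Medical insurance premium: $251.83
Total deductions = $290.07 + $809.50 + $70.39 + $38.68 + $154.71 + $251.83 = $1,615.18
Net pay = $3,223.05 − $1,615.18 = $1,607.87

$1,607.87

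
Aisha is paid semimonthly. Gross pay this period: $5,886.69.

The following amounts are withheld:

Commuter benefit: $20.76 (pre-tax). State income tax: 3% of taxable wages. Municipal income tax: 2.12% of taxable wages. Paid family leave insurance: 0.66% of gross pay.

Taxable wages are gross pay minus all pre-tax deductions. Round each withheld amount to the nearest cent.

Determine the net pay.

$5,526.74

Commuter benefit: $20.76
Taxable wages = $5,886.69 − $20.76 = $5,865.93
State income tax: $5,865.93 × 0.03 = $175.98
Municipal income tax: $5,865.93 × 0.0212 = $124.36
Paid family leave insurance: $5,886.69 × 0.0066 = $38.85
Total deductions = $20.76 + $175.98 + $124.36 + $38.85 = $359.95
Net pay = $5,886.69 − $359.95 = $5,526.74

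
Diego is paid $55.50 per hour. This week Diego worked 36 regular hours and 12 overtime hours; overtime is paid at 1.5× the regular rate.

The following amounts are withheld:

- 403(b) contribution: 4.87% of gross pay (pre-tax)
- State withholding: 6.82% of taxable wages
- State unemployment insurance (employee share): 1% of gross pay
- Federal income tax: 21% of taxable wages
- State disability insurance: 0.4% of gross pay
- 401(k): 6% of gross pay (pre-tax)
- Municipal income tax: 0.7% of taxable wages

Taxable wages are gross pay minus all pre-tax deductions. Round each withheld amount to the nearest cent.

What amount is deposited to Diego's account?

$1867.43

Regular pay: 36 × $55.50 = $1998.00
Overtime pay: 12 × $55.50 × 1.5 = $999.00
Gross pay = $1998.00 + $999.00 = $2997.00
403(b) contribution: $2997.00 × 0.0487 = $145.95
401(k): $2997.00 × 0.06 = $179.82
Pre-tax total = $145.95 + $179.82 = $325.77
Taxable wages = $2997.00 − $325.77 = $2671.23
Federal income tax: $2671.23 × 0.21 = $560.96
Municipal income tax: $2671.23 × 0.007 = $18.70
State withholding: $2671.23 × 0.0682 = $182.18
State disability insurance: $2997.00 × 0.004 = $11.99
State unemployment insurance (employee share): $2997.00 × 0.01 = $29.97
Total deductions = $145.95 + $179.82 + $560.96 + $18.70 + $182.18 + $11.99 + $29.97 = $1129.57
Net pay = $2997.00 − $1129.57 = $1867.43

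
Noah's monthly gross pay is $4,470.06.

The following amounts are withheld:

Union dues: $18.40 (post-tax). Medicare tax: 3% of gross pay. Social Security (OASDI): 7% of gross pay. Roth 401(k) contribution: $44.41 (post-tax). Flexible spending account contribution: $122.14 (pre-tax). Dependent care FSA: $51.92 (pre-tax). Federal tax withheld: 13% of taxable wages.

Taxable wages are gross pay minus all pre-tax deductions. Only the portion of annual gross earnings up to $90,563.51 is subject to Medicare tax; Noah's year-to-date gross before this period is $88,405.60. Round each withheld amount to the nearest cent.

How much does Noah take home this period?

$3,297.07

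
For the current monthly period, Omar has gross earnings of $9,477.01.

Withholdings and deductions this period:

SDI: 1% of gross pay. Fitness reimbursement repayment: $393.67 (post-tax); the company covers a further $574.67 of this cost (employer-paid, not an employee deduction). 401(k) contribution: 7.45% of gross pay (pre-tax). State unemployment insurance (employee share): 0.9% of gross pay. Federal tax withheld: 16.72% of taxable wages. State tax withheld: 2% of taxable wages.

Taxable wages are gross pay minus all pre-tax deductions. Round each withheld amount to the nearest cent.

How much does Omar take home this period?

401(k) contribution: $9,477.01 × 0.0745 = $706.04
Taxable wages = $9,477.01 − $706.04 = $8,770.97
State tax withheld: $8,770.97 × 0.02 = $175.42
Federal tax withheld: $8,770.97 × 0.1672 = $1,466.51
State unemployment insurance (employee share): $9,477.01 × 0.009 = $85.29
SDI: $9,477.01 × 0.01 = $94.77
Fitness reimbursement repayment: $393.67
(Employer's $574.67 toward fitness reimbursement repayment is not withheld from the employee.)
Total deductions = $706.04 + $175.42 + $1,466.51 + $85.29 + $94.77 + $393.67 = $2,921.70
Net pay = $9,477.01 − $2,921.70 = $6,555.31

$6,555.31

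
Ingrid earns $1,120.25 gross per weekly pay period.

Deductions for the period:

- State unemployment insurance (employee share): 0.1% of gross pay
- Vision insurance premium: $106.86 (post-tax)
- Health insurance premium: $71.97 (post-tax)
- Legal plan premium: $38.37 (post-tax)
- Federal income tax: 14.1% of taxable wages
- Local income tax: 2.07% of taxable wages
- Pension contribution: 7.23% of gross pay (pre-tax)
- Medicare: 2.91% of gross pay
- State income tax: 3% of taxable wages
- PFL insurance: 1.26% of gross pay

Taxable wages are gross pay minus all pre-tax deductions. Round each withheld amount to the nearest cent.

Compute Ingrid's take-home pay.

Pension contribution: $1,120.25 × 0.0723 = $80.99
Taxable wages = $1,120.25 − $80.99 = $1,039.26
Federal income tax: $1,039.26 × 0.141 = $146.54
State income tax: $1,039.26 × 0.03 = $31.18
Local income tax: $1,039.26 × 0.0207 = $21.51
State unemployment insurance (employee share): $1,120.25 × 0.001 = $1.12
Medicare: $1,120.25 × 0.0291 = $32.60
PFL insurance: $1,120.25 × 0.0126 = $14.12
Health insurance premium: $71.97
Vision insurance premium: $106.86
Legal plan premium: $38.37
Total deductions = $80.99 + $146.54 + $31.18 + $21.51 + $1.12 + $32.60 + $14.12 + $71.97 + $106.86 + $38.37 = $545.26
Net pay = $1,120.25 − $545.26 = $574.99

$574.99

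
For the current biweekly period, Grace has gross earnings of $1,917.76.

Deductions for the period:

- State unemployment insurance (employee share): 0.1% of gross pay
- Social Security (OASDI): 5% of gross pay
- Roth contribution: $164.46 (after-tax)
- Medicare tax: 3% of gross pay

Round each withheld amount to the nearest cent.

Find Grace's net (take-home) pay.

Social Security (OASDI): $1,917.76 × 0.05 = $95.89
Medicare tax: $1,917.76 × 0.03 = $57.53
State unemployment insurance (employee share): $1,917.76 × 0.001 = $1.92
Roth contribution: $164.46
Total deductions = $95.89 + $57.53 + $1.92 + $164.46 = $319.80
Net pay = $1,917.76 − $319.80 = $1,597.96

$1,597.96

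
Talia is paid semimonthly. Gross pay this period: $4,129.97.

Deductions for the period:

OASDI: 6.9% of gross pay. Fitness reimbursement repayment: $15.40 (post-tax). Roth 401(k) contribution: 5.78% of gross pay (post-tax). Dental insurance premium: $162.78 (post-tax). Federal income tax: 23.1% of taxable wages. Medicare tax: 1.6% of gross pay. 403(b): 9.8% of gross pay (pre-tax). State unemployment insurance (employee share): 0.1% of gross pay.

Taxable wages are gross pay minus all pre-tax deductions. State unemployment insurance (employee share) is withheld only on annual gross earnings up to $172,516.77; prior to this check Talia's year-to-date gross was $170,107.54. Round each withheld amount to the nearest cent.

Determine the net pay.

403(b): $4,129.97 × 0.098 = $404.74
Taxable wages = $4,129.97 − $404.74 = $3,725.23
Federal income tax: $3,725.23 × 0.231 = $860.53
State unemployment insurance (employee share): only $172,516.77 − $170,107.54 = $2,409.23 of this check is subject → $2,409.23 × 0.001 = $2.41
Medicare tax: $4,129.97 × 0.016 = $66.08
OASDI: $4,129.97 × 0.069 = $284.97
Roth 401(k) contribution: $4,129.97 × 0.0578 = $238.71
Dental insurance premium: $162.78
Fitness reimbursement repayment: $15.40
Total deductions = $404.74 + $860.53 + $2.41 + $66.08 + $284.97 + $238.71 + $162.78 + $15.40 = $2,035.62
Net pay = $4,129.97 − $2,035.62 = $2,094.35

$2,094.35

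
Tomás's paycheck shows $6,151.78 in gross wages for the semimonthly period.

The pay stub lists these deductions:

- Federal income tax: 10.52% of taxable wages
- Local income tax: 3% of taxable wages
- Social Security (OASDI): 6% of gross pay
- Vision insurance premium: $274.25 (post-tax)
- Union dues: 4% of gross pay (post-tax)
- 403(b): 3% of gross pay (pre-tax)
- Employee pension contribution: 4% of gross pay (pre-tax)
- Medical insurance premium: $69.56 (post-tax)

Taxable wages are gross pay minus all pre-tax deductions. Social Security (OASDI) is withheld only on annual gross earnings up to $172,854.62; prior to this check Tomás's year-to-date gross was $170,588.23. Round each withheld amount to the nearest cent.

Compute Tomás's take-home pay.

$4,221.80

403(b): $6,151.78 × 0.03 = $184.55
Employee pension contribution: $6,151.78 × 0.04 = $246.07
Pre-tax total = $184.55 + $246.07 = $430.62
Taxable wages = $6,151.78 − $430.62 = $5,721.16
Federal income tax: $5,721.16 × 0.1052 = $601.87
Local income tax: $5,721.16 × 0.03 = $171.63
Social Security (OASDI): only $172,854.62 − $170,588.23 = $2,266.39 of this check is subject → $2,266.39 × 0.06 = $135.98
Union dues: $6,151.78 × 0.04 = $246.07
Medical insurance premium: $69.56
Vision insurance premium: $274.25
Total deductions = $184.55 + $246.07 + $601.87 + $171.63 + $135.98 + $246.07 + $69.56 + $274.25 = $1,929.98
Net pay = $6,151.78 − $1,929.98 = $4,221.80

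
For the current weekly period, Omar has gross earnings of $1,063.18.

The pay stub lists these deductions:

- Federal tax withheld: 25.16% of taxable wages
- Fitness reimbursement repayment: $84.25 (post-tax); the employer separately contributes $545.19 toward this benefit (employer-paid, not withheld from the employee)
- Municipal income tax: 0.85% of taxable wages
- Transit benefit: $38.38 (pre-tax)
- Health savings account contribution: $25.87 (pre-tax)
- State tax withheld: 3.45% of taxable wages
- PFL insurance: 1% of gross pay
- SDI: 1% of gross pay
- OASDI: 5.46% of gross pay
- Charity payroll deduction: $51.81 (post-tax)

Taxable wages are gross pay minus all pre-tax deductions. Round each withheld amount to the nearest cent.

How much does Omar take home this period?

$489.28

Transit benefit: $38.38
Health savings account contribution: $25.87
Pre-tax total = $38.38 + $25.87 = $64.25
Taxable wages = $1,063.18 − $64.25 = $998.93
State tax withheld: $998.93 × 0.0345 = $34.46
Federal tax withheld: $998.93 × 0.2516 = $251.33
Municipal income tax: $998.93 × 0.0085 = $8.49
SDI: $1,063.18 × 0.01 = $10.63
OASDI: $1,063.18 × 0.0546 = $58.05
PFL insurance: $1,063.18 × 0.01 = $10.63
Charity payroll deduction: $51.81
Fitness reimbursement repayment: $84.25
(Employer's $545.19 toward fitness reimbursement repayment is not withheld from the employee.)
Total deductions = $38.38 + $25.87 + $34.46 + $251.33 + $8.49 + $10.63 + $58.05 + $10.63 + $51.81 + $84.25 = $573.90
Net pay = $1,063.18 − $573.90 = $489.28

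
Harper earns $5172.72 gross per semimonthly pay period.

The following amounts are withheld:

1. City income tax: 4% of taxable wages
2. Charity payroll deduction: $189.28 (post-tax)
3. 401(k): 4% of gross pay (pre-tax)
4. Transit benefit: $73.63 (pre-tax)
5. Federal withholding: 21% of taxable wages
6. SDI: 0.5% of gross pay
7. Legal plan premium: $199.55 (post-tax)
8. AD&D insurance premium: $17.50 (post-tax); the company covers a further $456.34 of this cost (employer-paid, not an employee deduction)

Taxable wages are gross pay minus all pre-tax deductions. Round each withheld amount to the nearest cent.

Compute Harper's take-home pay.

$3236.94

Transit benefit: $73.63
401(k): $5172.72 × 0.04 = $206.91
Pre-tax total = $73.63 + $206.91 = $280.54
Taxable wages = $5172.72 − $280.54 = $4892.18
Federal withholding: $4892.18 × 0.21 = $1027.36
City income tax: $4892.18 × 0.04 = $195.69
SDI: $5172.72 × 0.005 = $25.86
AD&D insurance premium: $17.50
Charity payroll deduction: $189.28
Legal plan premium: $199.55
(Employer's $456.34 toward AD&D insurance premium is not withheld from the employee.)
Total deductions = $73.63 + $206.91 + $1027.36 + $195.69 + $25.86 + $17.50 + $189.28 + $199.55 = $1935.78
Net pay = $5172.72 − $1935.78 = $3236.94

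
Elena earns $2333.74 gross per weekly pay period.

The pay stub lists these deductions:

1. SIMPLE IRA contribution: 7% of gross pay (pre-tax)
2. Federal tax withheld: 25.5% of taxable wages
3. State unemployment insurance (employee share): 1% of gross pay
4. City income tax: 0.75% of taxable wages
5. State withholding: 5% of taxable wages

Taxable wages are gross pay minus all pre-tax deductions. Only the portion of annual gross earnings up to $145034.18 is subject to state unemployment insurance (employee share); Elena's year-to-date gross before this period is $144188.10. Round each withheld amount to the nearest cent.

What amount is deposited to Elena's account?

$1483.67

SIMPLE IRA contribution: $2333.74 × 0.07 = $163.36
Taxable wages = $2333.74 − $163.36 = $2170.38
State withholding: $2170.38 × 0.05 = $108.52
Federal tax withheld: $2170.38 × 0.255 = $553.45
City income tax: $2170.38 × 0.0075 = $16.28
State unemployment insurance (employee share): only $145034.18 − $144188.10 = $846.08 of this check is subject → $846.08 × 0.01 = $8.46
Total deductions = $163.36 + $108.52 + $553.45 + $16.28 + $8.46 = $850.07
Net pay = $2333.74 − $850.07 = $1483.67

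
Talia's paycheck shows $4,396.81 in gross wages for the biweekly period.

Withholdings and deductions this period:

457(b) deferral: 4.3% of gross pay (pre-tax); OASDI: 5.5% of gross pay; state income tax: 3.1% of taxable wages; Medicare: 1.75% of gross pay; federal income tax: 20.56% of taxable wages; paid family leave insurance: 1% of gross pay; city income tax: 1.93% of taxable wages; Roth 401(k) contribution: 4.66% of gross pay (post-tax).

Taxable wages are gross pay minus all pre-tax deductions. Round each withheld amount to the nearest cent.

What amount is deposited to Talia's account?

457(b) deferral: $4,396.81 × 0.043 = $189.06
Taxable wages = $4,396.81 − $189.06 = $4,207.75
State income tax: $4,207.75 × 0.031 = $130.44
City income tax: $4,207.75 × 0.0193 = $81.21
Federal income tax: $4,207.75 × 0.2056 = $865.11
Medicare: $4,396.81 × 0.0175 = $76.94
Paid family leave insurance: $4,396.81 × 0.01 = $43.97
OASDI: $4,396.81 × 0.055 = $241.82
Roth 401(k) contribution: $4,396.81 × 0.0466 = $204.89
Total deductions = $189.06 + $130.44 + $81.21 + $865.11 + $76.94 + $43.97 + $241.82 + $204.89 = $1,833.44
Net pay = $4,396.81 − $1,833.44 = $2,563.37

$2,563.37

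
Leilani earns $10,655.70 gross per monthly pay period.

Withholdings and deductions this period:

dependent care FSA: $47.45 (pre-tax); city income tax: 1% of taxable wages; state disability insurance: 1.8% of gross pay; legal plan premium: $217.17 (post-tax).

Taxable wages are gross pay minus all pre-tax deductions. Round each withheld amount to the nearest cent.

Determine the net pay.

Dependent care FSA: $47.45
Taxable wages = $10,655.70 − $47.45 = $10,608.25
City income tax: $10,608.25 × 0.01 = $106.08
State disability insurance: $10,655.70 × 0.018 = $191.80
Legal plan premium: $217.17
Total deductions = $47.45 + $106.08 + $191.80 + $217.17 = $562.50
Net pay = $10,655.70 − $562.50 = $10,093.20

$10,093.20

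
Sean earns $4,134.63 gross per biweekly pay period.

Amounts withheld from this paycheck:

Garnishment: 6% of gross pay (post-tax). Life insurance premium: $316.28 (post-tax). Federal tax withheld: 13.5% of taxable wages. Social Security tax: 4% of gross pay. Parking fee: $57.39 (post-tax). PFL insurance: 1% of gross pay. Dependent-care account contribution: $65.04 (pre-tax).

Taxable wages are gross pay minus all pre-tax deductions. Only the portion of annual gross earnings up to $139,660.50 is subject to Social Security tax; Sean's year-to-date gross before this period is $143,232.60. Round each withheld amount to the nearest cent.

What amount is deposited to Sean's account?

$2,857.10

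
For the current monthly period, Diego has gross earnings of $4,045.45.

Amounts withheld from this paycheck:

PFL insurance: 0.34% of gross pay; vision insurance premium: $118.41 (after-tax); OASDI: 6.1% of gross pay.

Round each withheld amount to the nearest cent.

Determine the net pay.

OASDI: $4,045.45 × 0.061 = $246.77
PFL insurance: $4,045.45 × 0.0034 = $13.75
Vision insurance premium: $118.41
Total deductions = $246.77 + $13.75 + $118.41 = $378.93
Net pay = $4,045.45 − $378.93 = $3,666.52

$3,666.52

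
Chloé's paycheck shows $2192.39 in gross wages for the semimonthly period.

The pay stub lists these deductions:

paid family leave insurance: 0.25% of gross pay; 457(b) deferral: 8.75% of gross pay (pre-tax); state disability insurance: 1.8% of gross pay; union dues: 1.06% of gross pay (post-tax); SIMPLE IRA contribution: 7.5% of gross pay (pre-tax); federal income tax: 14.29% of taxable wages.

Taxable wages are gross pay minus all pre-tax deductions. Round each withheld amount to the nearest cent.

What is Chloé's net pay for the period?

SIMPLE IRA contribution: $2192.39 × 0.075 = $164.43
457(b) deferral: $2192.39 × 0.0875 = $191.83
Pre-tax total = $164.43 + $191.83 = $356.26
Taxable wages = $2192.39 − $356.26 = $1836.13
Federal income tax: $1836.13 × 0.1429 = $262.38
State disability insurance: $2192.39 × 0.018 = $39.46
Paid family leave insurance: $2192.39 × 0.0025 = $5.48
Union dues: $2192.39 × 0.0106 = $23.24
Total deductions = $164.43 + $191.83 + $262.38 + $39.46 + $5.48 + $23.24 = $686.82
Net pay = $2192.39 − $686.82 = $1505.57

$1505.57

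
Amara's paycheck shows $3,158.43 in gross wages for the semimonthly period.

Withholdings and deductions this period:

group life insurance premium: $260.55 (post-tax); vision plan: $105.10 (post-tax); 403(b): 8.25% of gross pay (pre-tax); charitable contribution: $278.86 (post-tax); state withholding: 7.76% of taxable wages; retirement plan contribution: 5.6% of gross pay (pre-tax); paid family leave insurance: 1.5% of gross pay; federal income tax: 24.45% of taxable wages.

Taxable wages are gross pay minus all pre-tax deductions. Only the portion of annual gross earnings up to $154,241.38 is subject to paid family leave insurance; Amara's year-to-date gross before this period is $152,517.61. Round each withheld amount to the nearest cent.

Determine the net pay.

$1,174.19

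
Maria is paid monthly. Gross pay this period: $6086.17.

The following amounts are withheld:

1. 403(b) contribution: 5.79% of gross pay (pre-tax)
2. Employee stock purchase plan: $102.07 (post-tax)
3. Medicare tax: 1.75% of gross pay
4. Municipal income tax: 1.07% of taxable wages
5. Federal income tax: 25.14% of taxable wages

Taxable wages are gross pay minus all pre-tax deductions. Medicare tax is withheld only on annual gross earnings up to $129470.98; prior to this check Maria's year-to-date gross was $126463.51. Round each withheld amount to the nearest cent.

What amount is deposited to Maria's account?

$4076.26

403(b) contribution: $6086.17 × 0.0579 = $352.39
Taxable wages = $6086.17 − $352.39 = $5733.78
Municipal income tax: $5733.78 × 0.0107 = $61.35
Federal income tax: $5733.78 × 0.2514 = $1441.47
Medicare tax: only $129470.98 − $126463.51 = $3007.47 of this check is subject → $3007.47 × 0.0175 = $52.63
Employee stock purchase plan: $102.07
Total deductions = $352.39 + $61.35 + $1441.47 + $52.63 + $102.07 = $2009.91
Net pay = $6086.17 − $2009.91 = $4076.26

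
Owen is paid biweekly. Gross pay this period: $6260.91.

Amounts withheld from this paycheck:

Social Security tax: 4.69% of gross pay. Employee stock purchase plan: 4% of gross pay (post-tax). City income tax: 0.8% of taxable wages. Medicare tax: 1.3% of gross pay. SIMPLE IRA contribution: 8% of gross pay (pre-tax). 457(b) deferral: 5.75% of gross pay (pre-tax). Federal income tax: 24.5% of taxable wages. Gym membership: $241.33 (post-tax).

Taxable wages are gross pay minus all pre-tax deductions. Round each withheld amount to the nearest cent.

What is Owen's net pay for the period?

SIMPLE IRA contribution: $6260.91 × 0.08 = $500.87
457(b) deferral: $6260.91 × 0.0575 = $360.00
Pre-tax total = $500.87 + $360.00 = $860.87
Taxable wages = $6260.91 − $860.87 = $5400.04
City income tax: $5400.04 × 0.008 = $43.20
Federal income tax: $5400.04 × 0.245 = $1323.01
Medicare tax: $6260.91 × 0.013 = $81.39
Social Security tax: $6260.91 × 0.0469 = $293.64
Employee stock purchase plan: $6260.91 × 0.04 = $250.44
Gym membership: $241.33
Total deductions = $500.87 + $360.00 + $43.20 + $1323.01 + $81.39 + $293.64 + $250.44 + $241.33 = $3093.88
Net pay = $6260.91 − $3093.88 = $3167.03

$3167.03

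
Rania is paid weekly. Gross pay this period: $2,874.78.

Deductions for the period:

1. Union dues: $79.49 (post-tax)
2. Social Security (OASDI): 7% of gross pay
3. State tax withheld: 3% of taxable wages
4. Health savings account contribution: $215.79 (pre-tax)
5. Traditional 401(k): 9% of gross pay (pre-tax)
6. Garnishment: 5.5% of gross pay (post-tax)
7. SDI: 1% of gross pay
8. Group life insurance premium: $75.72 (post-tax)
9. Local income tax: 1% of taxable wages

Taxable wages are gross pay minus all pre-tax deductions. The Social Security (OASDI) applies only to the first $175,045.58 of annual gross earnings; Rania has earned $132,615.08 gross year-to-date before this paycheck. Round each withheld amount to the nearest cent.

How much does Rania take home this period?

$1,760.95

Traditional 401(k): $2,874.78 × 0.09 = $258.73
Health savings account contribution: $215.79
Pre-tax total = $258.73 + $215.79 = $474.52
Taxable wages = $2,874.78 − $474.52 = $2,400.26
Local income tax: $2,400.26 × 0.01 = $24.00
State tax withheld: $2,400.26 × 0.03 = $72.01
Social Security (OASDI): cap not yet reached, full $2,874.78 is subject → $2,874.78 × 0.07 = $201.23
SDI: $2,874.78 × 0.01 = $28.75
Group life insurance premium: $75.72
Union dues: $79.49
Garnishment: $2,874.78 × 0.055 = $158.11
Total deductions = $258.73 + $215.79 + $24.00 + $72.01 + $201.23 + $28.75 + $75.72 + $79.49 + $158.11 = $1,113.83
Net pay = $2,874.78 − $1,113.83 = $1,760.95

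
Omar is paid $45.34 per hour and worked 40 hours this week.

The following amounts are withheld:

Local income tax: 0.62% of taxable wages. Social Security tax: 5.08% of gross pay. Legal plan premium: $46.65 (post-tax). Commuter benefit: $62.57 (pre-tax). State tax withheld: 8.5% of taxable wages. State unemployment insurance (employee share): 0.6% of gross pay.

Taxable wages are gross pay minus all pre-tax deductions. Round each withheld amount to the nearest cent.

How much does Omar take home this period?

Gross pay: 40 × $45.34 = $1813.60
Commuter benefit: $62.57
Taxable wages = $1813.60 − $62.57 = $1751.03
Local income tax: $1751.03 × 0.0062 = $10.86
State tax withheld: $1751.03 × 0.085 = $148.84
Social Security tax: $1813.60 × 0.0508 = $92.13
State unemployment insurance (employee share): $1813.60 × 0.006 = $10.88
Legal plan premium: $46.65
Total deductions = $62.57 + $10.86 + $148.84 + $92.13 + $10.88 + $46.65 = $371.93
Net pay = $1813.60 − $371.93 = $1441.67

$1441.67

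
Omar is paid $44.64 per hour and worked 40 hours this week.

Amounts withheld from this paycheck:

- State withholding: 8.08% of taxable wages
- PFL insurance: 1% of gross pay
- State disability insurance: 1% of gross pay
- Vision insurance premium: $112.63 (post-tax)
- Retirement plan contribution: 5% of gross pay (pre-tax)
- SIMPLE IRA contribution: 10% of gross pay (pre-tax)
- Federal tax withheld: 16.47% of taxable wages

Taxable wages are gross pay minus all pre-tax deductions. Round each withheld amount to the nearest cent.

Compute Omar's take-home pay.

Gross pay: 40 × $44.64 = $1,785.60
Retirement plan contribution: $1,785.60 × 0.05 = $89.28
SIMPLE IRA contribution: $1,785.60 × 0.1 = $178.56
Pre-tax total = $89.28 + $178.56 = $267.84
Taxable wages = $1,785.60 − $267.84 = $1,517.76
State withholding: $1,517.76 × 0.0808 = $122.64
Federal tax withheld: $1,517.76 × 0.1647 = $249.98
PFL insurance: $1,785.60 × 0.01 = $17.86
State disability insurance: $1,785.60 × 0.01 = $17.86
Vision insurance premium: $112.63
Total deductions = $89.28 + $178.56 + $122.64 + $249.98 + $17.86 + $17.86 + $112.63 = $788.81
Net pay = $1,785.60 − $788.81 = $996.79

$996.79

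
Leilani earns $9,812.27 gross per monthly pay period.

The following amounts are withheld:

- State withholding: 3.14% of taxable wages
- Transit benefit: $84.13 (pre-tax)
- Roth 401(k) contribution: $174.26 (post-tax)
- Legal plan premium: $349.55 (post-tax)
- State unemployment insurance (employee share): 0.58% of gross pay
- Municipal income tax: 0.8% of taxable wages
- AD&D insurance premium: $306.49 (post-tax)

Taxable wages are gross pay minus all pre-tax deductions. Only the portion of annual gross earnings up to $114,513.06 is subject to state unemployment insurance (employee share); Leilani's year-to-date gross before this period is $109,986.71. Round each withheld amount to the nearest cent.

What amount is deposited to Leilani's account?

Transit benefit: $84.13
Taxable wages = $9,812.27 − $84.13 = $9,728.14
State withholding: $9,728.14 × 0.0314 = $305.46
Municipal income tax: $9,728.14 × 0.008 = $77.83
State unemployment insurance (employee share): only $114,513.06 − $109,986.71 = $4,526.35 of this check is subject → $4,526.35 × 0.0058 = $26.25
AD&D insurance premium: $306.49
Roth 401(k) contribution: $174.26
Legal plan premium: $349.55
Total deductions = $84.13 + $305.46 + $77.83 + $26.25 + $306.49 + $174.26 + $349.55 = $1,323.97
Net pay = $9,812.27 − $1,323.97 = $8,488.30

$8,488.30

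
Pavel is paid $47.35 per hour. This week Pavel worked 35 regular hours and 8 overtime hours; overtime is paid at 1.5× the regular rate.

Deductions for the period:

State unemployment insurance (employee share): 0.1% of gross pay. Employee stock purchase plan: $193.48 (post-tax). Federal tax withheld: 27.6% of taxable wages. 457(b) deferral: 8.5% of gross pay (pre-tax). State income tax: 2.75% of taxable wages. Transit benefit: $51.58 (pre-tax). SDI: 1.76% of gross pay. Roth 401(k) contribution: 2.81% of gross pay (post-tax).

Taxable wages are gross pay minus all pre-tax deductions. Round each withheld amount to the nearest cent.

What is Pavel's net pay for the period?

$1,084.93

Regular pay: 35 × $47.35 = $1,657.25
Overtime pay: 8 × $47.35 × 1.5 = $568.20
Gross pay = $1,657.25 + $568.20 = $2,225.45
457(b) deferral: $2,225.45 × 0.085 = $189.16
Transit benefit: $51.58
Pre-tax total = $189.16 + $51.58 = $240.74
Taxable wages = $2,225.45 − $240.74 = $1,984.71
Federal tax withheld: $1,984.71 × 0.276 = $547.78
State income tax: $1,984.71 × 0.0275 = $54.58
State unemployment insurance (employee share): $2,225.45 × 0.001 = $2.23
SDI: $2,225.45 × 0.0176 = $39.17
Employee stock purchase plan: $193.48
Roth 401(k) contribution: $2,225.45 × 0.0281 = $62.54
Total deductions = $189.16 + $51.58 + $547.78 + $54.58 + $2.23 + $39.17 + $193.48 + $62.54 = $1,140.52
Net pay = $2,225.45 − $1,140.52 = $1,084.93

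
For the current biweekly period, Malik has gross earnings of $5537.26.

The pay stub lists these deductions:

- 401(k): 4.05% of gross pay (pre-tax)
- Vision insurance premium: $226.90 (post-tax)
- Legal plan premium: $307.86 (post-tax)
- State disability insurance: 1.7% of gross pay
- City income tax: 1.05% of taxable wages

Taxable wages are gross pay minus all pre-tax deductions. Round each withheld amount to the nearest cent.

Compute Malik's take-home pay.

$4628.32

401(k): $5537.26 × 0.0405 = $224.26
Taxable wages = $5537.26 − $224.26 = $5313.00
City income tax: $5313.00 × 0.0105 = $55.79
State disability insurance: $5537.26 × 0.017 = $94.13
Vision insurance premium: $226.90
Legal plan premium: $307.86
Total deductions = $224.26 + $55.79 + $94.13 + $226.90 + $307.86 = $908.94
Net pay = $5537.26 − $908.94 = $4628.32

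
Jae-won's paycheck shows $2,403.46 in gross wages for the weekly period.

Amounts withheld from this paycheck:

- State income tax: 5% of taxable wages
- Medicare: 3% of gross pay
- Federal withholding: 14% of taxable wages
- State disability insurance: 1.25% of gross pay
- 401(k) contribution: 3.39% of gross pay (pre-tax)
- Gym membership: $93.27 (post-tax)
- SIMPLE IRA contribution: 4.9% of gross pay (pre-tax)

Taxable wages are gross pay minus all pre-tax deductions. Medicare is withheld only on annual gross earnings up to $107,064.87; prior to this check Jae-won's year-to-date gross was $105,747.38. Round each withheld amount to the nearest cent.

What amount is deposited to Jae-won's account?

SIMPLE IRA contribution: $2,403.46 × 0.049 = $117.77
401(k) contribution: $2,403.46 × 0.0339 = $81.48
Pre-tax total = $117.77 + $81.48 = $199.25
Taxable wages = $2,403.46 − $199.25 = $2,204.21
Federal withholding: $2,204.21 × 0.14 = $308.59
State income tax: $2,204.21 × 0.05 = $110.21
State disability insurance: $2,403.46 × 0.0125 = $30.04
Medicare: only $107,064.87 − $105,747.38 = $1,317.49 of this check is subject → $1,317.49 × 0.03 = $39.52
Gym membership: $93.27
Total deductions = $117.77 + $81.48 + $308.59 + $110.21 + $30.04 + $39.52 + $93.27 = $780.88
Net pay = $2,403.46 − $780.88 = $1,622.58

$1,622.58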